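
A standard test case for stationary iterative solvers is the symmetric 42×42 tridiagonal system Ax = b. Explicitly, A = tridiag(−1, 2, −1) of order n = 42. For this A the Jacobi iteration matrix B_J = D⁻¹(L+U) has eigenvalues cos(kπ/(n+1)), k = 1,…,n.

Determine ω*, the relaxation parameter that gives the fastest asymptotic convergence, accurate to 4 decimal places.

[ρ_J] n=42: ρ(B_J) = cos(π/(n+1)) = cos(π/43) = 0.9973.
√(1−ρ_J²) = |sin(π/43)| = 0.07300
ω* = 2/(1 + 0.07300) = 2/1.07300 = 1.8639.
At ω = 1.8639 every |λ(B_ω)| = ω−1, so ρ_SOR = 0.8639.

ω* = 1.8639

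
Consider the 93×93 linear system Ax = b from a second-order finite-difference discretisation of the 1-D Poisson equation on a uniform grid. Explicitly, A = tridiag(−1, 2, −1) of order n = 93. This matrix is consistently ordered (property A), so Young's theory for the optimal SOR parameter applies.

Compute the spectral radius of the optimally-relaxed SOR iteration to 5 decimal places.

spectrum of D⁻¹(L+U) = {cos(kπ/94) : 1≤k≤93}; ρ_J = cos(π/94) = 0.99944.
√(1 − cos²(π/94)) = sin(π/94) ≈ 0.033415.
ω* = 2/(1 + 0.033415) = 2/1.033415 = 1.93533.
and ρ(B_{ω*}) = 1.93533 − 1 = 0.93533.

ρ_SOR = 0.93533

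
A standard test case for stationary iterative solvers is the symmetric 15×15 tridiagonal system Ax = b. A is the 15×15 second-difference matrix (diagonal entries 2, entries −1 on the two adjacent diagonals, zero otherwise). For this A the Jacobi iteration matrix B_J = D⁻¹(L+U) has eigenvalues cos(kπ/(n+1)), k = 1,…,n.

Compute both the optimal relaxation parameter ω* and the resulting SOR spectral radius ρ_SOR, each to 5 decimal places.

ω* = 1.67351, ρ_SOR = 0.67351

With n=15, ρ(Jacobi) = cos(π/16) = 0.98079.
√(1−ρ_J²) simplifies to sin(π/16) = 0.195090.
[ω*] 2 ÷ (1 + 0.195090) = 2 ÷ 1.195090 = 1.67351.
ρ_SOR = ω* − 1 = 1.67351 − 1 = 0.67351.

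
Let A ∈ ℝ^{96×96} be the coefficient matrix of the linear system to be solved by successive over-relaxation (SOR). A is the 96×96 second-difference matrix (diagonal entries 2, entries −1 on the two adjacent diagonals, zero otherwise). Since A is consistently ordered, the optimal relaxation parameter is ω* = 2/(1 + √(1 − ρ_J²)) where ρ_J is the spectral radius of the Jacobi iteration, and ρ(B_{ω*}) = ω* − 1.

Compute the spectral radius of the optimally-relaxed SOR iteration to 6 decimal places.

spectrum of D⁻¹(L+U) = {cos(kπ/97) : 1≤k≤96}; ρ_J = cos(π/97) = 0.999476.
1 − cos²(π/97) = sin²(π/97) ⇒ √(1−ρ_J²) = sin(π/97) = 0.0323819.
ω* = 2 / (1 + 0.0323819) = 2 / 1.0323819 ≈ 1.937268.
ρ_SOR = ω* − 1 = 1.937268 − 1 = 0.937268.

ρ_SOR = 0.937268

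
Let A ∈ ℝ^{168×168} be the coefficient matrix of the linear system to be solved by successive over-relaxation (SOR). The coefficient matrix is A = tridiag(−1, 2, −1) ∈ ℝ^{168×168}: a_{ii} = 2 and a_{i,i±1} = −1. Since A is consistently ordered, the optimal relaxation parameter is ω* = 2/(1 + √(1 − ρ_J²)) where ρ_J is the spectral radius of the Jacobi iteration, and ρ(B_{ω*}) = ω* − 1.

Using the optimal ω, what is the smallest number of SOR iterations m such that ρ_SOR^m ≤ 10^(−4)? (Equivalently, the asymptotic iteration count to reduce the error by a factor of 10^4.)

m = 248

½·tridiag(1,0,1) at n=168: λ_k = cos(kπ/169); max |λ| at k=1 ⇒ ρ_J = cos(π/169) ≈ 0.9998272.
√(1−ρ_J²) = |sin(π/169)| = 0.0185882
ω* = 2/(1+0.0185882) = 1.9635020
At ω = 1.9635020 every |λ(B_ω)| = ω−1, so ρ_SOR = 0.9635020.
For 4 digits: m = 4·ln10 / (−ln 0.9635020) = 9.21034/0.0371807 = 247.718; round up → m = 248.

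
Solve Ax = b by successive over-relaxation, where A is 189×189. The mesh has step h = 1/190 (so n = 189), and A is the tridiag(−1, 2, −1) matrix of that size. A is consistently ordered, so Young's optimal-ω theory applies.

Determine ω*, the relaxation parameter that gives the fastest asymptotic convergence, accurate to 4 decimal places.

ω* = 1.9675

½·tridiag(1,0,1) at n=189: λ_k = cos(kπ/190); max |λ| at k=1 ⇒ ρ_J = cos(π/190) ≈ 0.9999.
1 − cos²(π/190) = sin²(π/190) ⇒ √(1−ρ_J²) = sin(π/190) = 0.01653.
ω* = 2 / (1 + 0.01653) = 2 / 1.01653 ≈ 1.9675.
At ω = 1.9675 every |λ(B_ω)| = ω−1, so ρ_SOR = 0.9675.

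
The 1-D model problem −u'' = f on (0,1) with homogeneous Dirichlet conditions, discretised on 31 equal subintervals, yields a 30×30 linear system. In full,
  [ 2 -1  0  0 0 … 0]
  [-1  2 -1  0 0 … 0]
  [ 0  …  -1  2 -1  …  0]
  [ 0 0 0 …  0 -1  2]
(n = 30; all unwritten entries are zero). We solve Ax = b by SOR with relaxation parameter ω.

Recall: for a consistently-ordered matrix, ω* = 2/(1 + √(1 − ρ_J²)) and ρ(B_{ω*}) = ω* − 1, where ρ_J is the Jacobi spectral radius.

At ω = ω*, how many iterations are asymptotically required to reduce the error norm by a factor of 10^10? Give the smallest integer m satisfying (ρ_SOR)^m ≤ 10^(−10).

B_J for the 30×30 system has eigenvalues cos(kπ/31); ρ_J = cos(π/31) = 0.9948693.
√(1−ρ_J²) simplifies to sin(π/31) = 0.1011683.
ω* = 2/(1+0.1011683) = 1.8162528
and ρ(B_{ω*}) = 1.8162528 − 1 = 0.8162528.
ρ_SOR^m ≤ 10^(−10) ⇔ m ≥ 10·ln10/(−ln 0.8162528) = 23.0259/0.203031 = 113.411; m = ⌈113.411⌉ = 114.

m = 114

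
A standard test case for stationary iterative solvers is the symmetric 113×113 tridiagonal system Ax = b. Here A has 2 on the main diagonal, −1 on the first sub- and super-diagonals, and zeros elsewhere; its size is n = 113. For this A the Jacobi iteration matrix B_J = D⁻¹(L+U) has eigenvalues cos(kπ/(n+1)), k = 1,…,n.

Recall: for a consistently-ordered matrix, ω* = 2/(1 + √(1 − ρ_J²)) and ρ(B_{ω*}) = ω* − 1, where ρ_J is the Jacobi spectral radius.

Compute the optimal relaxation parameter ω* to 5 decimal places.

ω* = 1.94637

½·tridiag(1,0,1) at n=113: λ_k = cos(kπ/114); max |λ| at k=1 ⇒ ρ_J = cos(π/114) ≈ 0.99962.
√(1−ρ_J²) simplifies to sin(π/114) = 0.027554.
ω* = 2/(1+0.027554) = 1.94637
and ρ(B_{ω*}) = 1.94637 − 1 = 0.94637.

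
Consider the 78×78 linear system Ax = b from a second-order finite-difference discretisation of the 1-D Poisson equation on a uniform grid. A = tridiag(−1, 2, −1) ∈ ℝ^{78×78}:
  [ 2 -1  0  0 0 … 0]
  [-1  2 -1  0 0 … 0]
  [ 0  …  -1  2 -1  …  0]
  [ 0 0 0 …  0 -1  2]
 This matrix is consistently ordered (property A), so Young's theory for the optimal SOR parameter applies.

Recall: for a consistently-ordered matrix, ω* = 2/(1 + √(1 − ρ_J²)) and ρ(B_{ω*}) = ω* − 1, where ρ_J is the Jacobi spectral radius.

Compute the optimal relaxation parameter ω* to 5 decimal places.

ω* = 1.92353

With n=78, ρ(Jacobi) = cos(π/79) = 0.99921.
√(1−ρ_J²) simplifies to sin(π/79) = 0.039757.
Young: ω* = 2/(1+√(1−ρ_J²)) = 2/(1+0.039757) = 2/1.039757 = 1.92353.
ρ(B_{ω*}) = ω*−1 = 0.92353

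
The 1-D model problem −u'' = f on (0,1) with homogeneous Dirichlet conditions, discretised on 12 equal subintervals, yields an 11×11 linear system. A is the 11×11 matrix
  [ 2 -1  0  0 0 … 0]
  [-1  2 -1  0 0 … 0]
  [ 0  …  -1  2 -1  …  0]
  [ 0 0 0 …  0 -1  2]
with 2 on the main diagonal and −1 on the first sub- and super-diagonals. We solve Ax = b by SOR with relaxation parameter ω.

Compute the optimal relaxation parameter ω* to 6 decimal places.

ω* = 1.588791

spectrum of D⁻¹(L+U) = {cos(kπ/12) : 1≤k≤11}; ρ_J = cos(π/12) = 0.965926.
√(1−ρ_J²) simplifies to sin(π/12) = 0.2588190.
Then 2/(1+√(1−ρ_J²)) = 2/(1+0.2588190); ω* = 2/1.2588190 = 1.588791.
ρ_SOR = ω* − 1 ≈ 0.588791.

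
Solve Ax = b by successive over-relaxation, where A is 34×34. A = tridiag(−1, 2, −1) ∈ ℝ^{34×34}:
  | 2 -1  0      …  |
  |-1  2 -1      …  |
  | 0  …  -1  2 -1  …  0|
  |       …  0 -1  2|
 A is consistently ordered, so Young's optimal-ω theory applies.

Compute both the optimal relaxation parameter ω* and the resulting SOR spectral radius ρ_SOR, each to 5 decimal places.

ω* = 1.83547, ρ_SOR = 0.83547

With n=34, ρ(Jacobi) = cos(π/35) = 0.99597.
√(1 − cos²(π/35)) = sin(π/35) ≈ 0.089639.
ω* = 2 / (1 + 0.089639) = 2 / 1.089639 ≈ 1.83547.
[ρ_SOR] ω* − 1 = 0.83547.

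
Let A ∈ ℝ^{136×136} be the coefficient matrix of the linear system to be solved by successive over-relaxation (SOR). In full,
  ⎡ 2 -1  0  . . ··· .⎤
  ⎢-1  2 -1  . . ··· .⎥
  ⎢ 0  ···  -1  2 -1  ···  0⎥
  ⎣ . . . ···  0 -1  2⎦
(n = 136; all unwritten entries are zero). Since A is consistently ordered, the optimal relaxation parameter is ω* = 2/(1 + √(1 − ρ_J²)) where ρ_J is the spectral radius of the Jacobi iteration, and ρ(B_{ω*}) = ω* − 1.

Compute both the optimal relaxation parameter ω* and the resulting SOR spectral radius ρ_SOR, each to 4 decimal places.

With n=136, ρ(Jacobi) = cos(π/137) = 0.9997.
√(1−ρ_J²) = |sin(π/137)| = 0.02293
Then 2/(1+√(1−ρ_J²)) = 2/(1+0.02293); ω* = 2/1.02293 = 1.9552.
ρ_SOR = ω* − 1 = 1.9552 − 1 = 0.9552.

ω* = 1.9552, ρ_SOR = 0.9552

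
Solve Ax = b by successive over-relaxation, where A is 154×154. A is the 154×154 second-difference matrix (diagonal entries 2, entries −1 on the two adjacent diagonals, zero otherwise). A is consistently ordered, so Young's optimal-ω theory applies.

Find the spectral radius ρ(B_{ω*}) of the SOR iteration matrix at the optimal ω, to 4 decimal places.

spectrum of D⁻¹(L+U) = {cos(kπ/155) : 1≤k≤154}; ρ_J = cos(π/155) = 0.9998.
√(1−ρ_J²) simplifies to sin(π/155) = 0.02027.
ω* = 2 / (1 + 0.02027) = 2 / 1.02027 ≈ 1.9603.
ρ_SOR = ω* − 1 ≈ 0.9603.

ρ_SOR = 0.9603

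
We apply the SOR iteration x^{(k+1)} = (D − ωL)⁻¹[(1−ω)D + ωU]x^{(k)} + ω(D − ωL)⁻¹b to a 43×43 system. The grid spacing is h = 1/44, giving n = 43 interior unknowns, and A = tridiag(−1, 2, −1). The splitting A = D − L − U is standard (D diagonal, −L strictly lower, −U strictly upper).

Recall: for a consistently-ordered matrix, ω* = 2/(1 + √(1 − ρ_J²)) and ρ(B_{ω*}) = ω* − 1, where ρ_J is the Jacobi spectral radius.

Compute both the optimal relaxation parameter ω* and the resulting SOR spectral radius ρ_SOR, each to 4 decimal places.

ω* = 1.8668, ρ_SOR = 0.8668

spectrum of D⁻¹(L+U) = {cos(kπ/44) : 1≤k≤43}; ρ_J = cos(π/44) = 0.9975.
√(1−ρ_J²) = |sin(π/44)| = 0.07134
Young: ω* = 2/(1+√(1−ρ_J²)) = 2/(1+0.07134) = 2/1.07134 = 1.8668.
ρ_SOR = ω* − 1 = 1.8668 − 1 = 0.8668.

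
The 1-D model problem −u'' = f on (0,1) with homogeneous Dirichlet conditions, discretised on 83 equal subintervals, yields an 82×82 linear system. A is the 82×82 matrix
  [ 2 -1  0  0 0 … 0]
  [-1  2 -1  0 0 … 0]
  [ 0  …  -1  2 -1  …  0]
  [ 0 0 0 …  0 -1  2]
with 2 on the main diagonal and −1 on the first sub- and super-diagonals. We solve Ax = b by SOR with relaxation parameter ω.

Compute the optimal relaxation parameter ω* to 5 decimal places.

ω* = 1.92708

n=82: λ(B_J) = 1 − λ(A)/2 = cos(kπ/83); k=1 gives ρ_J = 0.99928.
√(1−ρ_J²) = |sin(π/83)| = 0.037841
So ω* = 2/1.037841 = 1.92708 (Young).
ρ_SOR = ω* − 1 ≈ 0.92708.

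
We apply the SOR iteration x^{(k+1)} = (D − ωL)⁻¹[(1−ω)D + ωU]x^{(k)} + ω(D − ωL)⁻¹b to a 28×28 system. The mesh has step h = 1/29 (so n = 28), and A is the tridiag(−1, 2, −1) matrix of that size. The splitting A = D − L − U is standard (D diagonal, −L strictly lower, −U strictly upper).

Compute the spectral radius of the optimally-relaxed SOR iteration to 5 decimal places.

B_J for the 28×28 system has eigenvalues cos(kπ/29); ρ_J = cos(π/29) = 0.99414.
√(1−ρ_J²) simplifies to sin(π/29) = 0.108119.
Young: ω* = 2/(1+√(1−ρ_J²)) = 2/(1+0.108119) = 2/1.108119 = 1.80486.
and ρ(B_{ω*}) = 1.80486 − 1 = 0.80486.

ρ_SOR = 0.80486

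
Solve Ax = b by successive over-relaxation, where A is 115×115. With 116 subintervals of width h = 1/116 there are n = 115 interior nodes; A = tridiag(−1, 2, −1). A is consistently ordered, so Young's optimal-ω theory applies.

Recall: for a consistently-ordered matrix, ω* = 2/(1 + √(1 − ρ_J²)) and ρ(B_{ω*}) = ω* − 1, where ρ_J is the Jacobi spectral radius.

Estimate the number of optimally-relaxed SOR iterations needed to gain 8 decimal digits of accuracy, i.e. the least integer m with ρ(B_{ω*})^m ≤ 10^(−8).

With n=115, ρ(Jacobi) = cos(π/116) = 0.9996333.
√(1 − cos²(π/116)) = sin(π/116) ≈ 0.0270794.
[ω*] 2 ÷ (1 + 0.0270794) = 2 ÷ 1.0270794 = 1.9472691.
ρ(B_{ω*}) = ω*−1 = 0.9472691
ρ_SOR^m ≤ 10^(−8) ⇔ m ≥ 8·ln10/(−ln 0.9472691) = 18.4207/0.0541721 = 340.040; m = ⌈340.040⌉ = 341.

m = 341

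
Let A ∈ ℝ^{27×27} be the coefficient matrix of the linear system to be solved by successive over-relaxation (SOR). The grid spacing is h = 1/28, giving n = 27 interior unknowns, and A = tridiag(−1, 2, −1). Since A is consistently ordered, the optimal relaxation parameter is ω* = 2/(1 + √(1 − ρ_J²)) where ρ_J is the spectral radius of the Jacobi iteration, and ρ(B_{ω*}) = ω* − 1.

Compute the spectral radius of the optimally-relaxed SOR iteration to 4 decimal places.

With n=27, ρ(Jacobi) = cos(π/28) = 0.9937.
root = sin(π/28) = 0.11196  (since 1−cos² = sin²).
So ω* = 2/1.11196 = 1.7986 (Young).
Hence ρ(B_{ω*}) = 1.7986 − 1 = 0.7986.

ρ_SOR = 0.7986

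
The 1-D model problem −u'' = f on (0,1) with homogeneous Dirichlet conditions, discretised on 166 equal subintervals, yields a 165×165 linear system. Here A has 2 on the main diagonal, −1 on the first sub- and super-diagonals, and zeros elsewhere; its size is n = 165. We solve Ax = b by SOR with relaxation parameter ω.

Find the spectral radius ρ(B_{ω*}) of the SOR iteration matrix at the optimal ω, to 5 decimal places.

ρ_J = max_k |cos(kπ/166)| = cos(π/166) = 0.99982
1 − cos²(π/166) = sin²(π/166) ⇒ √(1−ρ_J²) = sin(π/166) = 0.018924.
Young: ω* = 2/(1+√(1−ρ_J²)) = 2/(1+0.018924) = 2/1.018924 = 1.96285.
ρ(B_{ω*}) = ω*−1 = 0.96285

ρ_SOR = 0.96285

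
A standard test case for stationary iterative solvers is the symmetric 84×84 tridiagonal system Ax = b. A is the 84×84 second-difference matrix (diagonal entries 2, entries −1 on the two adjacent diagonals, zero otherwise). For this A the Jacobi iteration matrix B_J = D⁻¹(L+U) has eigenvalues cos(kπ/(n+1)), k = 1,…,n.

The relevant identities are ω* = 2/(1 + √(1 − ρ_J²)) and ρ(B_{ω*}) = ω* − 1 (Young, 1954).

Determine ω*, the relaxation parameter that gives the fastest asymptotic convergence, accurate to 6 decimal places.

ρ_J = max_k |cos(kπ/85)| = cos(π/85) = 0.999317
√(1−ρ_J²) = |sin(π/85)| = 0.0369515
So ω* = 2/1.0369515 = 1.928731 (Young).
and ρ(B_{ω*}) = 1.928731 − 1 = 0.928731.

ω* = 1.928731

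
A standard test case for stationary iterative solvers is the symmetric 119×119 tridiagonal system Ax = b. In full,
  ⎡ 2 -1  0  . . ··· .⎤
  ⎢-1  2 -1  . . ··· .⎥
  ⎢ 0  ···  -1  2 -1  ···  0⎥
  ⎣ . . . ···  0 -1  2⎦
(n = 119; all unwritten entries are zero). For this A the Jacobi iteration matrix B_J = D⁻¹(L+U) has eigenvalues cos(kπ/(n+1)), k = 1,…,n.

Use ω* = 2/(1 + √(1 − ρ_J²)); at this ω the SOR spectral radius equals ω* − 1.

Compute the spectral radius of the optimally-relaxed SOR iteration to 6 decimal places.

[ρ_J] n=119: ρ(B_J) = cos(π/(n+1)) = cos(π/120) = 0.999657.
root = sin(π/120) = 0.0261769  (since 1−cos² = sin²).
[ω*] 2 ÷ (1 + 0.0261769) = 2 ÷ 1.0261769 = 1.948982.
At ω = 1.948982 every |λ(B_ω)| = ω−1, so ρ_SOR = 0.948982.

ρ_SOR = 0.948982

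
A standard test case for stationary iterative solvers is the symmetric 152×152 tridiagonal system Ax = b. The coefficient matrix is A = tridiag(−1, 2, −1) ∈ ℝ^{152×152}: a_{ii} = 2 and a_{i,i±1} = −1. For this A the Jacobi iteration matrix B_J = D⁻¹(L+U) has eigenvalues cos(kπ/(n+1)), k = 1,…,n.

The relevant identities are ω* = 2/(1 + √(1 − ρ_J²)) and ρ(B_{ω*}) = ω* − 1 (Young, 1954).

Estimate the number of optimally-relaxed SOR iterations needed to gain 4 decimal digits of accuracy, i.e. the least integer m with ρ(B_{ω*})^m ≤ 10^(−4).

m = 225

[ρ_J] n=152: ρ(B_J) = cos(π/(n+1)) = cos(π/153) = 0.9997892.
√(1 − cos²(π/153)) = sin(π/153) ≈ 0.0205318.
[ω*] 2 ÷ (1 + 0.0205318) = 2 ÷ 1.0205318 = 1.9597625.
[ρ_SOR] ω* − 1 = 0.9597625.
(0.9597625)^m ≤ 10^{−4}  ⇒  m·ln(0.9597625) ≤ −4·ln10  ⇒  m ≥ 224.263  ⇒  m = 225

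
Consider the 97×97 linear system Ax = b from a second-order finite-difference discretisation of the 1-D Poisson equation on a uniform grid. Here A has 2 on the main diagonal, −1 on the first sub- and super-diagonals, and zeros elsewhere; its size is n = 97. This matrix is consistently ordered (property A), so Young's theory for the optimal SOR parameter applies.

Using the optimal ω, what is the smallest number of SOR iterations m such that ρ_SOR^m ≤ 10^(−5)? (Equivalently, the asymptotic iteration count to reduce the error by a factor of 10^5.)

m = 180

spectrum of D⁻¹(L+U) = {cos(kπ/98) : 1≤k≤97}; ρ_J = cos(π/98) = 0.9994862.
1 − cos²(π/98) = sin²(π/98) ⇒ √(1−ρ_J²) = sin(π/98) = 0.0320516.
ω* = 2/(1 + 0.0320516) = 2/1.0320516 = 1.9378876.
ρ_SOR = ω* − 1 ≈ 0.9378876.
m ≥ 5·ln10 / (−ln 0.9378876) = 179.538; smallest integer m = 180.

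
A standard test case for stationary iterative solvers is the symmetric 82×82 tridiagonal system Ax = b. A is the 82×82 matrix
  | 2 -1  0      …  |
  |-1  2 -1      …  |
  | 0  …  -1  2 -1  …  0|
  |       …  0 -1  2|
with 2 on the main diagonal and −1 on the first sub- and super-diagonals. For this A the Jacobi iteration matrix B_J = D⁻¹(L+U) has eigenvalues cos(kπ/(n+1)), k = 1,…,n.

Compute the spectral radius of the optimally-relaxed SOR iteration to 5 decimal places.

B_J for the 82×82 system has eigenvalues cos(kπ/83); ρ_J = cos(π/83) = 0.99928.
1 − cos²(π/83) = sin²(π/83) ⇒ √(1−ρ_J²) = sin(π/83) = 0.037841.
ω* = 2/(1+0.037841) = 1.92708
ρ_SOR = ω* − 1 ≈ 0.92708.

ρ_SOR = 0.92708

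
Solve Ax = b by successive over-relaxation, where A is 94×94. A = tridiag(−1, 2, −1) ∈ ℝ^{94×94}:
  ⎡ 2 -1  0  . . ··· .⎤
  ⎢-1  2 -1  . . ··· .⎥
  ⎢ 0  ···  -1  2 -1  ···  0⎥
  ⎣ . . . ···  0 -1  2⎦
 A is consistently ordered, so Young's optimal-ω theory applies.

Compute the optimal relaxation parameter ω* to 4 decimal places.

ω* = 1.9360

With n=94, ρ(Jacobi) = cos(π/95) = 0.9995.
√(1−ρ_J²) = |sin(π/95)| = 0.03306
Then 2/(1+√(1−ρ_J²)) = 2/(1+0.03306); ω* = 2/1.03306 = 1.9360.
and ρ(B_{ω*}) = 1.9360 − 1 = 0.9360.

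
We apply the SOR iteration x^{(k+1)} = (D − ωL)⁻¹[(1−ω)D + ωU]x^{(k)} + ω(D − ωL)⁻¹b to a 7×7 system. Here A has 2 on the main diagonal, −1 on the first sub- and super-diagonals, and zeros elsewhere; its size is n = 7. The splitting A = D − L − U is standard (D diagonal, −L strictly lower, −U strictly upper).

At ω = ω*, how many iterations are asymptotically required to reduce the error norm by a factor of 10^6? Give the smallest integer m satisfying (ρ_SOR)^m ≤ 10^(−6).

m = 18

ρ_J = max_k |cos(kπ/8)| = cos(π/8) = 0.9238795
√(1 − cos²(π/8)) = sin(π/8) ≈ 0.3826834.
ω* = 2/(1+0.3826834) = 1.4464627
ρ(B_{ω*}) = ω*−1 = 0.4464627
ρ_SOR^m ≤ 10^(−6) ⇔ m ≥ 6·ln10/(−ln 0.4464627) = 13.8155/0.806399 = 17.132; m = ⌈17.132⌉ = 18.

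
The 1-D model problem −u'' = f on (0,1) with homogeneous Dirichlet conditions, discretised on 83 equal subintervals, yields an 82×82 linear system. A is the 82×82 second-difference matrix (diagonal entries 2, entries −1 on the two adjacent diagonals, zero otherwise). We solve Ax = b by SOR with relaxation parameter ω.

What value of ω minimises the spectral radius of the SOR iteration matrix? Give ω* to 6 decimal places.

spectrum of D⁻¹(L+U) = {cos(kπ/83) : 1≤k≤82}; ρ_J = cos(π/83) = 0.999284.
√(1 − cos²(π/83)) = sin(π/83) ≈ 0.0378415.
Then 2/(1+√(1−ρ_J²)) = 2/(1+0.0378415); ω* = 2/1.0378415 = 1.927077.
ρ_SOR = ω* − 1 ≈ 0.927077.

ω* = 1.927077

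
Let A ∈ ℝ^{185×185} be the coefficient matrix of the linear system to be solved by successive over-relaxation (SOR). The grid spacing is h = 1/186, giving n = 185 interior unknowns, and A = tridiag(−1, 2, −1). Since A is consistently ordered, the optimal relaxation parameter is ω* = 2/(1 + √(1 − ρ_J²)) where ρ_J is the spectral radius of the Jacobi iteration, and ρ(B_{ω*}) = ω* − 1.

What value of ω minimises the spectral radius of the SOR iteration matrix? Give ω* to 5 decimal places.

ω* = 1.96678

½·tridiag(1,0,1) at n=185: λ_k = cos(kπ/186); max |λ| at k=1 ⇒ ρ_J = cos(π/186) ≈ 0.99986.
√(1 − cos²(π/186)) = sin(π/186) ≈ 0.016889.
So ω* = 2/1.016889 = 1.96678 (Young).
ρ_SOR = ω* − 1 = 1.96678 − 1 = 0.96678.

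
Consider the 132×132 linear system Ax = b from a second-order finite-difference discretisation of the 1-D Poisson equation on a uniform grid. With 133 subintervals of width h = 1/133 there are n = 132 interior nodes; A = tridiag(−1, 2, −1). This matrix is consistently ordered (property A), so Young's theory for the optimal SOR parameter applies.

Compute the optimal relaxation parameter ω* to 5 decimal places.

B_J for the 132×132 system has eigenvalues cos(kπ/133); ρ_J = cos(π/133) = 0.99972.
√(1−ρ_J²) simplifies to sin(π/133) = 0.023619.
[ω*] 2 ÷ (1 + 0.023619) = 2 ÷ 1.023619 = 1.95385.
At ω = 1.95385 every |λ(B_ω)| = ω−1, so ρ_SOR = 0.95385.

ω* = 1.95385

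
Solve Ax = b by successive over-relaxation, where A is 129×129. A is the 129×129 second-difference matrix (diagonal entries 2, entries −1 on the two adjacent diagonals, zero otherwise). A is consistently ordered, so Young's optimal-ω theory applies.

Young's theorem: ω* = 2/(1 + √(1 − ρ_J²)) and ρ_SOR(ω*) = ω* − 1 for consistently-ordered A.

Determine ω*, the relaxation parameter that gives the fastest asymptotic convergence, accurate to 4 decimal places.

ω* = 1.9528

B_J for the 129×129 system has eigenvalues cos(kπ/130); ρ_J = cos(π/130) = 0.9997.
√(1−ρ_J²) simplifies to sin(π/130) = 0.02416.
ω* = 2/(1+0.02416) = 1.9528
and ρ(B_{ω*}) = 1.9528 − 1 = 0.9528.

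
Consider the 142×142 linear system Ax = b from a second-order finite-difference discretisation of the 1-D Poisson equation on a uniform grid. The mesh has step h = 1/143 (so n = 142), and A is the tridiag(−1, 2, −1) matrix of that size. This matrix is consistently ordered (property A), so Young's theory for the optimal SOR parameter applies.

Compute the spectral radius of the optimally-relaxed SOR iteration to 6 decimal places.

ρ_SOR = 0.957010

ρ_J = max_k |cos(kπ/143)| = cos(π/143) = 0.999759
root = sin(π/143) = 0.0219674  (since 1−cos² = sin²).
ω* = 2/(1+0.0219674) = 1.957010
Hence ρ(B_{ω*}) = 1.957010 − 1 = 0.957010.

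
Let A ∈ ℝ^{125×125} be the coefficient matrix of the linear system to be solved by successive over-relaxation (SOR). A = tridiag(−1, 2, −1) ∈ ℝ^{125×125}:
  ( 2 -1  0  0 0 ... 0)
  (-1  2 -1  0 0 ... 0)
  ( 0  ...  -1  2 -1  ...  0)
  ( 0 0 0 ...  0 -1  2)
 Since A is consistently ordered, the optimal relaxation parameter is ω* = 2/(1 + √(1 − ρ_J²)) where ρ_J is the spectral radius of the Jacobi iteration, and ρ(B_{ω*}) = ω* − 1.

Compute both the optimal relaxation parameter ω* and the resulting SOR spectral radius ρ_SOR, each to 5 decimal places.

ω* = 1.95135, ρ_SOR = 0.95135

spectrum of D⁻¹(L+U) = {cos(kπ/126) : 1≤k≤125}; ρ_J = cos(π/126) = 0.99969.
√(1−ρ_J²) simplifies to sin(π/126) = 0.024931.
ω* = 2 / (1 + 0.024931) = 2 / 1.024931 ≈ 1.95135.
[ρ_SOR] ω* − 1 = 0.95135.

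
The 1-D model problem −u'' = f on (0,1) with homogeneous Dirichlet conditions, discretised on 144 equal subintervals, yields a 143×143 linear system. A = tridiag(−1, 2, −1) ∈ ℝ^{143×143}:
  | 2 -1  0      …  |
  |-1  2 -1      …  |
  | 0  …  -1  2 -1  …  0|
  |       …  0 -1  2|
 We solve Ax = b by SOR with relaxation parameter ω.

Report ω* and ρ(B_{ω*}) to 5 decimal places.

ω* = 1.95730, ρ_SOR = 0.95730

n=143: λ(B_J) = 1 − λ(A)/2 = cos(kπ/144); k=1 gives ρ_J = 0.99976.
root = sin(π/144) = 0.021815  (since 1−cos² = sin²).
Then 2/(1+√(1−ρ_J²)) = 2/(1+0.021815); ω* = 2/1.021815 = 1.95730.
ρ_SOR = ω* − 1 ≈ 0.95730.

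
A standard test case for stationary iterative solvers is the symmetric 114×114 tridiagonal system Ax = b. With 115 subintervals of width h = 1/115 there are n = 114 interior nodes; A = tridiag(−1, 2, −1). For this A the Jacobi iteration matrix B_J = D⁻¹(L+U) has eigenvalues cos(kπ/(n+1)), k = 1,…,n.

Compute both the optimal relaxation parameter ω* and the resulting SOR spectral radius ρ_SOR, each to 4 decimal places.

n=114: λ(B_J) = 1 − λ(A)/2 = cos(kπ/115); k=1 gives ρ_J = 0.9996.
root = sin(π/115) = 0.02731  (since 1−cos² = sin²).
[ω*] 2 ÷ (1 + 0.02731) = 2 ÷ 1.02731 = 1.9468.
ρ_SOR = ω* − 1 = 1.9468 − 1 = 0.9468.

ω* = 1.9468, ρ_SOR = 0.9468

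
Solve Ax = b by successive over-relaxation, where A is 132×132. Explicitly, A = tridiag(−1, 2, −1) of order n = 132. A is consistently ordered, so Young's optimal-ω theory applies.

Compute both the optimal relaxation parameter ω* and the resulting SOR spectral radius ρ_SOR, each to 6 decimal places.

ρ_J = max_k |cos(kπ/133)| = cos(π/133) = 0.999721
√(1 − cos²(π/133)) = sin(π/133) ≈ 0.0236188.
So ω* = 2/1.0236188 = 1.953852 (Young).
ρ_SOR = ω* − 1 = 1.953852 − 1 = 0.953852.

ω* = 1.953852, ρ_SOR = 0.953852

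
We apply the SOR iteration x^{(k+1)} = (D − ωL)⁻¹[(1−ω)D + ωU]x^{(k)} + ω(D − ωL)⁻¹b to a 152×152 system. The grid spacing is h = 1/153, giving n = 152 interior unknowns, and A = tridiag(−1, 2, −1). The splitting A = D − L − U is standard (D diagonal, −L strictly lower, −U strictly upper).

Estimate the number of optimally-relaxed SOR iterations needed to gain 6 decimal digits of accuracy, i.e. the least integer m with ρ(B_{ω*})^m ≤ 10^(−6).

ρ_J = max_k |cos(kπ/153)| = cos(π/153) = 0.9997892
1 − cos²(π/153) = sin²(π/153) ⇒ √(1−ρ_J²) = sin(π/153) = 0.0205318.
Then 2/(1+√(1−ρ_J²)) = 2/(1+0.0205318); ω* = 2/1.0205318 = 1.9597625.
ρ(B_{ω*}) = ω*−1 = 0.9597625
(0.9597625)^m ≤ 10^{−6}  ⇒  m·ln(0.9597625) ≤ −6·ln10  ⇒  m ≥ 336.394  ⇒  m = 337

m = 337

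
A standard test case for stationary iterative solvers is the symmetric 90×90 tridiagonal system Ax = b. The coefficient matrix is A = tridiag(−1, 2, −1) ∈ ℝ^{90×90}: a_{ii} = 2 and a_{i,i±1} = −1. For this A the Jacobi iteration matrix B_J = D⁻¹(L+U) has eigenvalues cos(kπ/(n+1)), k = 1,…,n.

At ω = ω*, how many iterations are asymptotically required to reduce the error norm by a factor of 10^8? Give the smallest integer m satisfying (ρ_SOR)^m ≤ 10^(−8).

B_J for the 90×90 system has eigenvalues cos(kπ/91); ρ_J = cos(π/91) = 0.9994041.
1 − cos²(π/91) = sin²(π/91) ⇒ √(1−ρ_J²) = sin(π/91) = 0.0345161.
Then 2/(1+√(1−ρ_J²)) = 2/(1+0.0345161); ω* = 2/1.0345161 = 1.9332710.
At ω = 1.9332710 every |λ(B_ω)| = ω−1, so ρ_SOR = 0.9332710.
(0.9332710)^m ≤ 10^{−8}  ⇒  m·ln(0.9332710) ≤ −8·ln10  ⇒  m ≥ 266.736  ⇒  m = 267

m = 267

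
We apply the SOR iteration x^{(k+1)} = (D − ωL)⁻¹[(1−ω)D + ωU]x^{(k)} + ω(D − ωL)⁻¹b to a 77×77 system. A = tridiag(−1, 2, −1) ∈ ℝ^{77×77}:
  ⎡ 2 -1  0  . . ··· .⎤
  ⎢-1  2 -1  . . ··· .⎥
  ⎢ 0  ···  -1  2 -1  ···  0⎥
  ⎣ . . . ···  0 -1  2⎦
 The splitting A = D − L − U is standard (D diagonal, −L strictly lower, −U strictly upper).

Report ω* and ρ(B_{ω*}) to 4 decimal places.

With n=77, ρ(Jacobi) = cos(π/78) = 0.9992.
1 − cos²(π/78) = sin²(π/78) ⇒ √(1−ρ_J²) = sin(π/78) = 0.04027.
Young: ω* = 2/(1+√(1−ρ_J²)) = 2/(1+0.04027) = 2/1.04027 = 1.9226.
ρ_SOR = ω* − 1 ≈ 0.9226.

ω* = 1.9226, ρ_SOR = 0.9226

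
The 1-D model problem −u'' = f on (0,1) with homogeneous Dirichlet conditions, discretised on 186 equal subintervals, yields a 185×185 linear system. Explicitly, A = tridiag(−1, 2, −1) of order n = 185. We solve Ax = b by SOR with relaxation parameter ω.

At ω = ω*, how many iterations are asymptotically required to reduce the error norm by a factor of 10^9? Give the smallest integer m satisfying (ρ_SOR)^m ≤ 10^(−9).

n=185: λ(B_J) = 1 − λ(A)/2 = cos(kπ/186); k=1 gives ρ_J = 0.9998574.
√(1−ρ_J²) = |sin(π/186)| = 0.0168895
ω* = 2 / (1 + 0.0168895) = 2 / 1.0168895 ≈ 1.9667820.
and ρ(B_{ω*}) = 1.9667820 − 1 = 0.9667820.
(0.9667820)^m ≤ 10^{−9}  ⇒  m·ln(0.9667820) ≤ −9·ln10  ⇒  m ≥ 613.438  ⇒  m = 614

m = 614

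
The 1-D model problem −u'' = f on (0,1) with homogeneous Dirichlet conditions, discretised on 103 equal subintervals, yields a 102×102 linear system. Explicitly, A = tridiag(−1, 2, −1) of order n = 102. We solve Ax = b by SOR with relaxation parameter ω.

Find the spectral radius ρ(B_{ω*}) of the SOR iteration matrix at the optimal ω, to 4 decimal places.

spectrum of D⁻¹(L+U) = {cos(kπ/103) : 1≤k≤102}; ρ_J = cos(π/103) = 0.9995.
√(1−ρ_J²) simplifies to sin(π/103) = 0.03050.
Then 2/(1+√(1−ρ_J²)) = 2/(1+0.03050); ω* = 2/1.03050 = 1.9408.
At ω = 1.9408 every |λ(B_ω)| = ω−1, so ρ_SOR = 0.9408.

ρ_SOR = 0.9408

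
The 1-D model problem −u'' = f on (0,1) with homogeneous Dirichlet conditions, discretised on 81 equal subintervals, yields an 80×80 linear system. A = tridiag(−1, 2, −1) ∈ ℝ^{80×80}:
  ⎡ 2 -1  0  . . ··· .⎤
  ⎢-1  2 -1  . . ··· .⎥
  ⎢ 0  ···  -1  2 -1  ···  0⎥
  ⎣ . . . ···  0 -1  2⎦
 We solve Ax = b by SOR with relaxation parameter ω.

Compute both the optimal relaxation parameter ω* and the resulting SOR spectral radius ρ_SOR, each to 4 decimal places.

ω* = 1.9253, ρ_SOR = 0.9253

½·tridiag(1,0,1) at n=80: λ_k = cos(kπ/81); max |λ| at k=1 ⇒ ρ_J = cos(π/81) ≈ 0.9992.
1 − cos²(π/81) = sin²(π/81) ⇒ √(1−ρ_J²) = sin(π/81) = 0.03878.
ω* = 2/(1 + 0.03878) = 2/1.03878 = 1.9253.
At ω = 1.9253 every |λ(B_ω)| = ω−1, so ρ_SOR = 0.9253.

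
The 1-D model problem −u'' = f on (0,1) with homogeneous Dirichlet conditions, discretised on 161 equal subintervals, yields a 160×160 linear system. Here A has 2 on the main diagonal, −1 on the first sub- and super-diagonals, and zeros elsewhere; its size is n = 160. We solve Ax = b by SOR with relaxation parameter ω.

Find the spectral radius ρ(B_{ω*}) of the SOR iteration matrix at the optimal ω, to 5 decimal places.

½·tridiag(1,0,1) at n=160: λ_k = cos(kπ/161); max |λ| at k=1 ⇒ ρ_J = cos(π/161) ≈ 0.99981.
root = sin(π/161) = 0.019512  (since 1−cos² = sin²).
[ω*] 2 ÷ (1 + 0.019512) = 2 ÷ 1.019512 = 1.96172.
ρ_SOR = ω* − 1 ≈ 0.96172.

ρ_SOR = 0.96172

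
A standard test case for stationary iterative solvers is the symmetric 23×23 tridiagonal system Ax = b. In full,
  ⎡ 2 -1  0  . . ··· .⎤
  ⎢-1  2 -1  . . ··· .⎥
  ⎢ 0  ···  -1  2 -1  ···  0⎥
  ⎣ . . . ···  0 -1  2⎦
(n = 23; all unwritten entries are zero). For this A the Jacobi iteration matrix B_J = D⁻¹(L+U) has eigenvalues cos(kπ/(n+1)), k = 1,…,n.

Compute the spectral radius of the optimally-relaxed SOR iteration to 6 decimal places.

ρ_SOR = 0.769088

½·tridiag(1,0,1) at n=23: λ_k = cos(kπ/24); max |λ| at k=1 ⇒ ρ_J = cos(π/24) ≈ 0.991445.
√(1−ρ_J²) simplifies to sin(π/24) = 0.1305262.
ω* = 2/(1+0.1305262) = 1.769088
At ω = 1.769088 every |λ(B_ω)| = ω−1, so ρ_SOR = 0.769088.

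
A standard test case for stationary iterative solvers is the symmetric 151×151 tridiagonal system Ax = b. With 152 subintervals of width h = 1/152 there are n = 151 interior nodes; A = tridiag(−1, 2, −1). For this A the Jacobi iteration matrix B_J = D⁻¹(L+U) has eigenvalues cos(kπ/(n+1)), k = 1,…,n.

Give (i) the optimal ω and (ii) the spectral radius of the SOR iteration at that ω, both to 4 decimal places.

B_J for the 151×151 system has eigenvalues cos(kπ/152); ρ_J = cos(π/152) = 0.9998.
root = sin(π/152) = 0.02067  (since 1−cos² = sin²).
[ω*] 2 ÷ (1 + 0.02067) = 2 ÷ 1.02067 = 1.9595.
[ρ_SOR] ω* − 1 = 0.9595.

ω* = 1.9595, ρ_SOR = 0.9595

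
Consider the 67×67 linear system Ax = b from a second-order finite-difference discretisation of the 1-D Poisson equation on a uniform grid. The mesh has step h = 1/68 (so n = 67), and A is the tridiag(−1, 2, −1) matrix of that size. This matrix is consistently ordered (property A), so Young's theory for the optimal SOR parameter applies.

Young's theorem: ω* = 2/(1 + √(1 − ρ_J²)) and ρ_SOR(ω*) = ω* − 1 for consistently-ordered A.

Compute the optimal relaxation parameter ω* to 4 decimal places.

ω* = 1.9117

With n=67, ρ(Jacobi) = cos(π/68) = 0.9989.
√(1−ρ_J²) = |sin(π/68)| = 0.04618
ω* = 2/(1+0.04618) = 1.9117
[ρ_SOR] ω* − 1 = 0.9117.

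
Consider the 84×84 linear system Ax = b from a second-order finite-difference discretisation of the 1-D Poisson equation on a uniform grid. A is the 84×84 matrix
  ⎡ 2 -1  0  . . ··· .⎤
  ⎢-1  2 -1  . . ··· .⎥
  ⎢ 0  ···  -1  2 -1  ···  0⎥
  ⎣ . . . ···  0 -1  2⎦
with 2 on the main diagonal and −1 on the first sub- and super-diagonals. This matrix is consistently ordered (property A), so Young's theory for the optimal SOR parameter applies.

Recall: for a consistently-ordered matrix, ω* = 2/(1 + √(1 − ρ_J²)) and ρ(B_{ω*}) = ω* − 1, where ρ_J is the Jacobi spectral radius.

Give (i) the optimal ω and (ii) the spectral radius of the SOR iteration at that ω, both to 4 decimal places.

ω* = 1.9287, ρ_SOR = 0.9287

With n=84, ρ(Jacobi) = cos(π/85) = 0.9993.
√(1−ρ_J²) simplifies to sin(π/85) = 0.03695.
So ω* = 2/1.03695 = 1.9287 (Young).
ρ_SOR = ω* − 1 = 1.9287 − 1 = 0.9287.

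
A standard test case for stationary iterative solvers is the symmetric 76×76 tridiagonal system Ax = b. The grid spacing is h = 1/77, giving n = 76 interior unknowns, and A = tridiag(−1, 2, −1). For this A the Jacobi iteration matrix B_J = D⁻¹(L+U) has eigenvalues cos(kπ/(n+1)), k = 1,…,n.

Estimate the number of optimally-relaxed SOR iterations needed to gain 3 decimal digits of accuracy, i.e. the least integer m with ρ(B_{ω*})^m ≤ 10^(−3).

m = 85

With n=76, ρ(Jacobi) = cos(π/77) = 0.9991678.
√(1−ρ_J²) simplifies to sin(π/77) = 0.0407886.
ω* = 2/(1+0.0407886) = 1.9216198
[ρ_SOR] ω* − 1 = 0.9216198.
(0.9216198)^m ≤ 10^{−3}  ⇒  m·ln(0.9216198) ≤ −3·ln10  ⇒  m ≥ 84.631  ⇒  m = 85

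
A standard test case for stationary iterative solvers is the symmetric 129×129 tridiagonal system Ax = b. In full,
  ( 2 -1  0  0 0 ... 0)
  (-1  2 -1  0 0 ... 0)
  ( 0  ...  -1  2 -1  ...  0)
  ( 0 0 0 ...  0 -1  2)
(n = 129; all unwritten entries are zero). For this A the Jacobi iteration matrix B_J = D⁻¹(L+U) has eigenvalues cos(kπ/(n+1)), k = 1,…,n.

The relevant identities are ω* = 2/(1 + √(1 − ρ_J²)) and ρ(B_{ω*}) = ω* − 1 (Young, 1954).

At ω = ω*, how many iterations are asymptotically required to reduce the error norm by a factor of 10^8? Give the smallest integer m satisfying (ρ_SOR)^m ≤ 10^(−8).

½·tridiag(1,0,1) at n=129: λ_k = cos(kπ/130); max |λ| at k=1 ⇒ ρ_J = cos(π/130) ≈ 0.9997080.
√(1−ρ_J²) simplifies to sin(π/130) = 0.0241637.
Then 2/(1+√(1−ρ_J²)) = 2/(1+0.0241637); ω* = 2/1.0241637 = 1.9528128.
ρ_SOR = ω* − 1 ≈ 0.9528128.
For 8 digits: m = 8·ln10 / (−ln 0.9528128) = 18.4207/0.0483368 = 381.091; round up → m = 382.

m = 382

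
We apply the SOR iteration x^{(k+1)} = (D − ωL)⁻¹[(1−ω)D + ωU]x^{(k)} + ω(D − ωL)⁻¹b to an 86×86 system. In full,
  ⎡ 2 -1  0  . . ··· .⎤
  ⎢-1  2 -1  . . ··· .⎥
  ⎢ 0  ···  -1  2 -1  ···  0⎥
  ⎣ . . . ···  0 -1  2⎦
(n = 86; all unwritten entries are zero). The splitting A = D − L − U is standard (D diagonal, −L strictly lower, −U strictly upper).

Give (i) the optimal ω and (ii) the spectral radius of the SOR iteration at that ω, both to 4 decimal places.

n=86: λ(B_J) = 1 − λ(A)/2 = cos(kπ/87); k=1 gives ρ_J = 0.9993.
root = sin(π/87) = 0.03610  (since 1−cos² = sin²).
ω* = 2 / (1 + 0.03610) = 2 / 1.03610 ≈ 1.9303.
ρ_SOR = ω* − 1 = 1.9303 − 1 = 0.9303.

ω* = 1.9303, ρ_SOR = 0.9303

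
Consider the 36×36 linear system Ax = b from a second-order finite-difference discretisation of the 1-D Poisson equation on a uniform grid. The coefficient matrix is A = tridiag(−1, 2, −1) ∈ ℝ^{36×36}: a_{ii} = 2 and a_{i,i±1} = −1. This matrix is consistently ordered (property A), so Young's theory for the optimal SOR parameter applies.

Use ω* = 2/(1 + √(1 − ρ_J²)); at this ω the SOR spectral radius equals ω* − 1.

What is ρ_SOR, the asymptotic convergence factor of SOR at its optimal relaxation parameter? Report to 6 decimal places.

With n=36, ρ(Jacobi) = cos(π/37) = 0.996397.
√(1−ρ_J²) simplifies to sin(π/37) = 0.0848059.
[ω*] 2 ÷ (1 + 0.0848059) = 2 ÷ 1.0848059 = 1.843648.
ρ_SOR = ω* − 1 = 1.843648 − 1 = 0.843648.

ρ_SOR = 0.843648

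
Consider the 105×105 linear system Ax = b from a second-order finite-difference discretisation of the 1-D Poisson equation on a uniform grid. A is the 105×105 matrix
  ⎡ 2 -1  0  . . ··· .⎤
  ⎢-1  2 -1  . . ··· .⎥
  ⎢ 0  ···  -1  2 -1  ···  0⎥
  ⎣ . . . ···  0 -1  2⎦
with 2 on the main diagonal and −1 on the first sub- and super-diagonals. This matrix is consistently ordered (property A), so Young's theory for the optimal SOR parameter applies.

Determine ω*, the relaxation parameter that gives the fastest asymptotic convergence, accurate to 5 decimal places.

ω* = 1.94244

ρ_J = max_k |cos(kπ/106)| = cos(π/106) = 0.99956
root = sin(π/106) = 0.029633  (since 1−cos² = sin²).
Young: ω* = 2/(1+√(1−ρ_J²)) = 2/(1+0.029633) = 2/1.029633 = 1.94244.
and ρ(B_{ω*}) = 1.94244 − 1 = 0.94244.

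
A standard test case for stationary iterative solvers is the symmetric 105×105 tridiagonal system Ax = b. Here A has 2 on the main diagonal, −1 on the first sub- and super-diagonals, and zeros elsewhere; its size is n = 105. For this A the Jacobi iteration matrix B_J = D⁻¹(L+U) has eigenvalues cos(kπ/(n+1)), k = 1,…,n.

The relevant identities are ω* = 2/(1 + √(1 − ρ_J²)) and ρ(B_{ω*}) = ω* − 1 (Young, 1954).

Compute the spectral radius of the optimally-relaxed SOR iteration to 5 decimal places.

With n=105, ρ(Jacobi) = cos(π/106) = 0.99956.
1 − cos²(π/106) = sin²(π/106) ⇒ √(1−ρ_J²) = sin(π/106) = 0.029633.
ω* = 2 / (1 + 0.029633) = 2 / 1.029633 ≈ 1.94244.
and ρ(B_{ω*}) = 1.94244 − 1 = 0.94244.

ρ_SOR = 0.94244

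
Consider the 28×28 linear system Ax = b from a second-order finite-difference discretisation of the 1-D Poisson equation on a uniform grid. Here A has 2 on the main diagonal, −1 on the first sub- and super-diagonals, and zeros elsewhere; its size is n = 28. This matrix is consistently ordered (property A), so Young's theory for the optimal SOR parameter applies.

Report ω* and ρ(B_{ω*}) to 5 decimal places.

½·tridiag(1,0,1) at n=28: λ_k = cos(kπ/29); max |λ| at k=1 ⇒ ρ_J = cos(π/29) ≈ 0.99414.
1 − cos²(π/29) = sin²(π/29) ⇒ √(1−ρ_J²) = sin(π/29) = 0.108119.
ω* = 2/(1 + 0.108119) = 2/1.108119 = 1.80486.
ρ_SOR = ω* − 1 ≈ 0.80486.

ω* = 1.80486, ρ_SOR = 0.80486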